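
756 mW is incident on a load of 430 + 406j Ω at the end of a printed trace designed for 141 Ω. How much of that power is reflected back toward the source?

P_reflected ≈ 382 mW

|Γ| = |(289 + j406)/(571 + j406)| = 0.711
|Γ|² = 0.506
P_refl = |Γ|²·P_inc = 382 mW, P_del = (1 − |Γ|²)·P_inc = 374 mW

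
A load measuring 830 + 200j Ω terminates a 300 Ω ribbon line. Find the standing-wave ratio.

VSWR ≈ 2.95

Γ = (Z_L − Z_0)/(Z_L + Z_0) = (530 + j200)/(1130 + j200)
|Γ| = 566/1150 = 0.494
VSWR = (1 + |Γ|)/(1 − |Γ|) = 1.49/0.506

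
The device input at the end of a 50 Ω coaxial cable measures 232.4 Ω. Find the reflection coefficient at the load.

Γ = 0.646

Γ = (Z_L − Z_0)/(Z_L + Z_0) = (232.4 − 50)/(232.4 + 50) = 182.4/282.4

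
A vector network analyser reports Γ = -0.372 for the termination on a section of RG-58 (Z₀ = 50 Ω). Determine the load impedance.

Z_L = Z_0·(1 + Γ)/(1 − Γ) = 50·(0.628)/(1.37)

Z_L ≈ 22.9 Ω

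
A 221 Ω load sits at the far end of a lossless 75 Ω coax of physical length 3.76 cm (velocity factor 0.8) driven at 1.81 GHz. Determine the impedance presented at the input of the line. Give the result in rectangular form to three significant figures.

λ = v/f = 0.8·c / 1.81 GHz = 0.133 m
βl = 2π·l/λ = 2π × 0.284 = 102°
tan(βl) = tan(102°) = -4.67
Z_in = Z_0·(Z_L + jZ_0·tanβl)/(Z_0 + jZ_L·tanβl)
     = 75·(221 − j350)/(75 − j1030)

Z_in ≈ 26.5 + j14.1 Ω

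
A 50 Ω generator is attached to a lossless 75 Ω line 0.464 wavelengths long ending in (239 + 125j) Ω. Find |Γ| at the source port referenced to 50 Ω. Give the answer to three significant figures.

|Γ| ≈ 0.705

βl = 2π × 0.464 = 167°
tan(βl) = -0.23
Z_in = Z_0·(Z_L + jZ_0·tanβl)/(Z_0 + jZ_L·tanβl) = 103 + j132 Ω
Γ_s = (Z_in − Z_s)/(Z_in + Z_s) = (52.6 + j132)/(153 + j132), |Γ_s| = 0.705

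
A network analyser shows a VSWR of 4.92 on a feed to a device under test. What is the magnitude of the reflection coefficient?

|Γ| ≈ 0.662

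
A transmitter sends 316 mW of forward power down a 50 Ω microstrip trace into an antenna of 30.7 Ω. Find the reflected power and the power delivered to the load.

Γ = (30.7 − 50)/(30.7 + 50) = -0.239
|Γ|² = 0.0572
P_refl = |Γ|²·P_inc = 18.1 mW, P_del = (1 − |Γ|²)·P_inc = 298 mW

P_reflected ≈ 18.1 mW; P_delivered ≈ 298 mW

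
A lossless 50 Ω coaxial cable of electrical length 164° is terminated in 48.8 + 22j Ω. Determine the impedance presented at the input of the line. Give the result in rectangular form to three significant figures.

tan(βl) = tan(164°) = -0.287
Z_in = Z_0·(Z_L + jZ_0·tanβl)/(Z_0 + jZ_L·tanβl)
     = 50·(48.8 + j7.66)/(56.3 − j14)

Z_in ≈ 39.2 + j16.6 Ω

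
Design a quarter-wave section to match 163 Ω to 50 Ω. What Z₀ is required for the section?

Z_qwt = √(Z_0·R_L) = √(50 × 163) = √8150

Z_qwt ≈ 90.3 Ω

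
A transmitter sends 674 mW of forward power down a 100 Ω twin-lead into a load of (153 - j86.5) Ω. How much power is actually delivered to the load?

P_delivered ≈ 577 mW

|Γ| = |(53 − j86.5)/(253 − j86.5)| = 0.379
|Γ|² = 0.144
P_refl = |Γ|²·P_inc = 97 mW, P_del = (1 − |Γ|²)·P_inc = 577 mW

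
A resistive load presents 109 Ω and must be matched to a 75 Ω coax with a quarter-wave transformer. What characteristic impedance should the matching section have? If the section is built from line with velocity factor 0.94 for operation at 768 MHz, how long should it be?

Z_qwt ≈ 90.4 Ω; length ≈ 9.18 cm

Z_qwt = √(Z_0·R_L) = √(75 × 109) = √8175
λ = 0.94·c/f = 0.367 m, so l = λ/4 = 0.0918 m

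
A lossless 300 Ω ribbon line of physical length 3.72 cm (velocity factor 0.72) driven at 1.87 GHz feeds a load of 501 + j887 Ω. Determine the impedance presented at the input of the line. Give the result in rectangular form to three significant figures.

λ = v/f = 0.72·c / 1.87 GHz = 0.116 m
βl = 2π·l/λ = 2π × 0.322 = 116°
tan(βl) = tan(116°) = -2.06
Z_in = Z_0·(Z_L + jZ_0·tanβl)/(Z_0 + jZ_L·tanβl)
     = 300·(501 + j270)/(2120 − j1030)

Z_in ≈ 42.3 + j58.7 Ω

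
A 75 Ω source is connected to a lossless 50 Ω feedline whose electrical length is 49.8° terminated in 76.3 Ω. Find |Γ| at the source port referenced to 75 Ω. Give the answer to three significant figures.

|Γ| ≈ 0.309

tan(βl) = 1.18
Z_in = Z_0·(Z_L + jZ_0·tanβl)/(Z_0 + jZ_L·tanβl) = 43 − j18.5 Ω
Γ_s = (Z_in − Z_s)/(Z_in + Z_s) = (-32 − j18.5)/(118 − j18.5), |Γ_s| = 0.309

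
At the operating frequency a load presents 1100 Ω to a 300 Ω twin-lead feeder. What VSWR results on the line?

VSWR ≈ 3.67

For a purely resistive load, VSWR = R_L/Z_0 or Z_0/R_L (whichever > 1) = 1100/300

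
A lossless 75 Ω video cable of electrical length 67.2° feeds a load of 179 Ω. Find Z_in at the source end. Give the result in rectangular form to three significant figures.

Z_in ≈ 35.9 − j25.2 Ω

tan(βl) = tan(67.2°) = 2.38
Z_in = Z_0·(Z_L + jZ_0·tanβl)/(Z_0 + jZ_L·tanβl)
     = 75·(179 + j178)/(75 + j426)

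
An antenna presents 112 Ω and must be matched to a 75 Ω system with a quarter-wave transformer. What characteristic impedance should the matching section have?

Z_qwt = √(Z_0·R_L) = √(75 × 112) = √8400

Z_qwt ≈ 91.7 Ω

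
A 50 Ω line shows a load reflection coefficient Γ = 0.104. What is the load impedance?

Z_L ≈ 61.6 Ω

Z_L = Z_0·(1 + Γ)/(1 − Γ) = 50·(1.1)/(0.896)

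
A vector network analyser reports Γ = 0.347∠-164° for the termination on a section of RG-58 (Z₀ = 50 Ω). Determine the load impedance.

Z_L ≈ 24.6 − j5.35 Ω

Z_L = Z_0·(1 + Γ)/(1 − Γ) = 50·(0.666 − j0.0956)/(1.33 + j0.0956)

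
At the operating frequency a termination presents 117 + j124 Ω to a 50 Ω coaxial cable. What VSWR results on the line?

VSWR ≈ 5.2

Γ = (Z_L − Z_0)/(Z_L + Z_0) = (67 + j124)/(167 + j124)
|Γ| = 141/208 = 0.678
VSWR = (1 + |Γ|)/(1 − |Γ|) = 1.68/0.322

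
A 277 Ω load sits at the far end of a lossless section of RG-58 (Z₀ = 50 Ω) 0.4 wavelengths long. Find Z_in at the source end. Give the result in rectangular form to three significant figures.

Z_in ≈ 24.6 + j62.7 Ω

βl = 2π × 0.4 = 144°
tan(βl) = tan(144°) = -0.727
Z_in = Z_0·(Z_L + jZ_0·tanβl)/(Z_0 + jZ_L·tanβl)
     = 50·(277 − j36.3)/(50 − j201)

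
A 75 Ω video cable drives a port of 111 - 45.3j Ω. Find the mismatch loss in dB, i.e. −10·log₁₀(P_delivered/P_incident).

Γ = (36 − j45.3)/(186 − j45.3), |Γ| = 0.302
|Γ|² = 0.0914, so P_del/P_inc = 1 − |Γ|² = 0.909
ML = −10·log₁₀(1 − |Γ|²)

mismatch loss ≈ 0.416 dB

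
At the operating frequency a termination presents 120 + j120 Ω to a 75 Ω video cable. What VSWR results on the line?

VSWR ≈ 3.54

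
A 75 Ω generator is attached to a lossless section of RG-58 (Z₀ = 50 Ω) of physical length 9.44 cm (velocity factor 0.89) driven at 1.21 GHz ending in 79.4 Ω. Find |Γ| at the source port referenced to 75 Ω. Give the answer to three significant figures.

λ = v/f = 0.89·c / 1.21 GHz = 0.221 m
βl = 2π·l/λ = 2π × 0.428 = 154°
tan(βl) = -0.488
Z_in = Z_0·(Z_L + jZ_0·tanβl)/(Z_0 + jZ_L·tanβl) = 61.4 + j23.2 Ω
Γ_s = (Z_in − Z_s)/(Z_in + Z_s) = (-13.6 + j23.2)/(136 + j23.2), |Γ_s| = 0.194

|Γ| ≈ 0.194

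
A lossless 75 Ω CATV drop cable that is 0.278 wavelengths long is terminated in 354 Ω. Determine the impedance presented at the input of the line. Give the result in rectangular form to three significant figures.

Z_in ≈ 16.4 + j12.7 Ω

βl = 2π × 0.278 = 100°
tan(βl) = tan(100°) = -5.63
Z_in = Z_0·(Z_L + jZ_0·tanβl)/(Z_0 + jZ_L·tanβl)
     = 75·(354 − j422)/(75 − j1990)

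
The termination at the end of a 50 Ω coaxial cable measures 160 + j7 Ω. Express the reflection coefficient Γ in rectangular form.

Γ ≈ 0.524 + j0.0159

Γ = (Z_L − Z_0)/(Z_L + Z_0) = (110 + j7)/(210 + j7)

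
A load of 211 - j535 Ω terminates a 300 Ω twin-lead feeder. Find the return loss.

Γ = (-89 − j535)/(511 − j535), |Γ| = 0.733
RL = −20·log₁₀|Γ| = −20·log₁₀(0.733)

RL ≈ 2.7 dB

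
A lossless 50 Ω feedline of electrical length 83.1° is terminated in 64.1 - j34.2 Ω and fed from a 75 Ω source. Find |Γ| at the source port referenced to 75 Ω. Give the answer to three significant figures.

|Γ| ≈ 0.462

tan(βl) = 8.26
Z_in = Z_0·(Z_L + jZ_0·tanβl)/(Z_0 + jZ_L·tanβl) = 28.4 + j11.8 Ω
Γ_s = (Z_in − Z_s)/(Z_in + Z_s) = (-46.6 + j11.8)/(103 + j11.8), |Γ_s| = 0.462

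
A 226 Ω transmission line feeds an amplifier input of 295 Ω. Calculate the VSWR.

Γ = (295 − 226)/(295 + 226) = 0.132
VSWR = (1 + 0.132)/(1 − 0.132)

VSWR ≈ 1.31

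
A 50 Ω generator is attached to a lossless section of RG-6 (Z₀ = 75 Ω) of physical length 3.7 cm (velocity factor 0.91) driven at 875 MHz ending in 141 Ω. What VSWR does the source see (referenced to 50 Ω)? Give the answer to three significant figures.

VSWR ≈ 2.2

λ = v/f = 0.91·c / 875 MHz = 0.312 m
βl = 2π·l/λ = 2π × 0.119 = 42.7°
tan(βl) = 0.923
Z_in = Z_0·(Z_L + jZ_0·tanβl)/(Z_0 + jZ_L·tanβl) = 65.1 − j43.8 Ω
Γ_s = (Z_in − Z_s)/(Z_in + Z_s) = (15.1 − j43.8)/(115 − j43.8), |Γ_s| = 0.376
VSWR = (1 + |Γ_s|)/(1 − |Γ_s|)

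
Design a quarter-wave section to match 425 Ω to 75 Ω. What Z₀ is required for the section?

Z_qwt ≈ 179 Ω

Z_qwt = √(Z_0·R_L) = √(75 × 425) = √31880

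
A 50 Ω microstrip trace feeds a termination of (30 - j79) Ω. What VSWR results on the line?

Γ = (Z_L − Z_0)/(Z_L + Z_0) = (-20 − j79)/(80 − j79)
|Γ| = 81.5/112 = 0.725
VSWR = (1 + |Γ|)/(1 − |Γ|) = 1.72/0.275

VSWR ≈ 6.27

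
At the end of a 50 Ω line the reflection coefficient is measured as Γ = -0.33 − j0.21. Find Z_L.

Z_L = Z_0·(1 + Γ)/(1 − Γ) = 50·(0.67 − j0.21)/(1.33 + j0.21)

Z_L ≈ 23.4 − j11.6 Ω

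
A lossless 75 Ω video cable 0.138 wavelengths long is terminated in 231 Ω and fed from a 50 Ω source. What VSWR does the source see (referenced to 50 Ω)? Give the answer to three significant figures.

VSWR ≈ 3.19

βl = 2π × 0.138 = 49.7°
tan(βl) = 1.18
Z_in = Z_0·(Z_L + jZ_0·tanβl)/(Z_0 + jZ_L·tanβl) = 38.9 − j52.9 Ω
Γ_s = (Z_in − Z_s)/(Z_in + Z_s) = (-11.1 − j52.9)/(88.9 − j52.9), |Γ_s| = 0.522
VSWR = (1 + |Γ_s|)/(1 − |Γ_s|)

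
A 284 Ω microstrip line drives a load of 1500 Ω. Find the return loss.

RL ≈ 3.33 dB

Γ = (1500 − 284)/(1500 + 284) = 0.682
RL = −20·log₁₀|Γ| = −20·log₁₀(0.682)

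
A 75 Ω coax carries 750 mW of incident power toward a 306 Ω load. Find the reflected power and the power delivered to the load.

P_reflected ≈ 276 mW; P_delivered ≈ 474 mW

Γ = (306 − 75)/(306 + 75) = 0.606
|Γ|² = 0.368
P_refl = |Γ|²·P_inc = 276 mW, P_del = (1 − |Γ|²)·P_inc = 474 mW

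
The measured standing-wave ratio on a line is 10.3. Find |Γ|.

|Γ| = (S − 1)/(S + 1) = (10.3 − 1)/(10.3 + 1) = 9.3/11.3

|Γ| ≈ 0.823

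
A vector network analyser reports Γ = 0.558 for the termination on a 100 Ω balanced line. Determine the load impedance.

Z_L ≈ 352 Ω

Z_L = Z_0·(1 + Γ)/(1 − Γ) = 100·(1.56)/(0.442)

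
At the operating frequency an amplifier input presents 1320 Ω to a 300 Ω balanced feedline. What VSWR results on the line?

VSWR ≈ 4.4

Γ = (1320 − 300)/(1320 + 300) = 0.63
VSWR = (1 + 0.63)/(1 − 0.63)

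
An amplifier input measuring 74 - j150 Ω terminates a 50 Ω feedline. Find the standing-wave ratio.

VSWR ≈ 8.11

Γ = (Z_L − Z_0)/(Z_L + Z_0) = (24 − j150)/(124 − j150)
|Γ| = 152/195 = 0.781
VSWR = (1 + |Γ|)/(1 − |Γ|) = 1.78/0.219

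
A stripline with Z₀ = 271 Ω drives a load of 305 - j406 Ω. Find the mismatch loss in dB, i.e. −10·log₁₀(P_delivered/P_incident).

Γ = (34 − j406)/(576 − j406), |Γ| = 0.578
|Γ|² = 0.334, so P_del/P_inc = 1 − |Γ|² = 0.666
ML = −10·log₁₀(1 − |Γ|²)

mismatch loss ≈ 1.77 dB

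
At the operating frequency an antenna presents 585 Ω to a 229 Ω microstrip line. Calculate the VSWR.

VSWR ≈ 2.55

For a purely resistive load, VSWR = R_L/Z_0 or Z_0/R_L (whichever > 1) = 585/229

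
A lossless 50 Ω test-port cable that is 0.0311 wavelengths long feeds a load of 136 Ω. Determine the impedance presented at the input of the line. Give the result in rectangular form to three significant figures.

βl = 2π × 0.0311 = 11.2°
tan(βl) = tan(11.2°) = 0.198
Z_in = Z_0·(Z_L + jZ_0·tanβl)/(Z_0 + jZ_L·tanβl)
     = 50·(136 + j9.9)/(50 + j26.9)

Z_in ≈ 110 − j49.1 Ω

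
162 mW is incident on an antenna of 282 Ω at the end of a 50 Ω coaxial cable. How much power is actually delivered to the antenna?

P_delivered ≈ 82.9 mW

Γ = (282 − 50)/(282 + 50) = 0.699
|Γ|² = 0.488
P_refl = |Γ|²·P_inc = 79.1 mW, P_del = (1 − |Γ|²)·P_inc = 82.9 mW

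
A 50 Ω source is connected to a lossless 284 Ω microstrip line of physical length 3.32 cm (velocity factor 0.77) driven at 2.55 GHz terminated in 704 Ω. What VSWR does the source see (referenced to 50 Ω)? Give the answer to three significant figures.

λ = v/f = 0.77·c / 2.55 GHz = 0.0906 m
βl = 2π·l/λ = 2π × 0.366 = 132°
tan(βl) = -1.11
Z_in = Z_0·(Z_L + jZ_0·tanβl)/(Z_0 + jZ_L·tanβl) = 183 + j189 Ω
Γ_s = (Z_in − Z_s)/(Z_in + Z_s) = (133 + j189)/(233 + j189), |Γ_s| = 0.77
VSWR = (1 + |Γ_s|)/(1 − |Γ_s|)

VSWR ≈ 7.7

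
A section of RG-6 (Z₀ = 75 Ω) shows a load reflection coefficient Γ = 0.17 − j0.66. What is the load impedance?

Z_L ≈ 35.7 − j88 Ω

Z_L = Z_0·(1 + Γ)/(1 − Γ) = 75·(1.17 − j0.66)/(0.83 + j0.66)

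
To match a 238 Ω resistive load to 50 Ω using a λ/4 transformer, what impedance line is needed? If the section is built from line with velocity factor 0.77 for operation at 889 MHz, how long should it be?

Z_qwt ≈ 109 Ω; length ≈ 6.5 cm

Z_qwt = √(Z_0·R_L) = √(50 × 238) = √11900
λ = 0.77·c/f = 0.26 m, so l = λ/4 = 0.065 m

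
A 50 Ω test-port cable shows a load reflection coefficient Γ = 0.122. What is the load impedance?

Z_L ≈ 63.9 Ω

Z_L = Z_0·(1 + Γ)/(1 − Γ) = 50·(1.12)/(0.878)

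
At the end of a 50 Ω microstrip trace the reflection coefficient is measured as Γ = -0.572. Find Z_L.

Z_L ≈ 13.6 Ω

Z_L = Z_0·(1 + Γ)/(1 − Γ) = 50·(0.428)/(1.57)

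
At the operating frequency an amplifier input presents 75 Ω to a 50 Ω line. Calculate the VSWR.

VSWR ≈ 1.5

Γ = (75 − 50)/(75 + 50) = 0.2
VSWR = (1 + 0.2)/(1 − 0.2)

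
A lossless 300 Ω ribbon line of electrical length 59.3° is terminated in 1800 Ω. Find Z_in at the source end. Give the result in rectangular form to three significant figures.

Z_in ≈ 67 − j171 Ω

tan(βl) = tan(59.3°) = 1.68
Z_in = Z_0·(Z_L + jZ_0·tanβl)/(Z_0 + jZ_L·tanβl)
     = 300·(1800 + j505)/(300 + j3030)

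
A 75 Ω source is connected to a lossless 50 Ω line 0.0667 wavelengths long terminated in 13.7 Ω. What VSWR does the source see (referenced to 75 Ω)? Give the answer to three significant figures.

βl = 2π × 0.0667 = 24°
tan(βl) = 0.445
Z_in = Z_0·(Z_L + jZ_0·tanβl)/(Z_0 + jZ_L·tanβl) = 16.2 + j20.3 Ω
Γ_s = (Z_in − Z_s)/(Z_in + Z_s) = (-58.8 + j20.3)/(91.2 + j20.3), |Γ_s| = 0.666
VSWR = (1 + |Γ_s|)/(1 − |Γ_s|)

VSWR ≈ 4.99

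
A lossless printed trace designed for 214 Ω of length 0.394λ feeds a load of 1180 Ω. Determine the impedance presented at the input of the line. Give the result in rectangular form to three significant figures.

βl = 2π × 0.394 = 142°
tan(βl) = tan(142°) = -0.786
Z_in = Z_0·(Z_L + jZ_0·tanβl)/(Z_0 + jZ_L·tanβl)
     = 214·(1180 − j168)/(214 − j927)

Z_in ≈ 96.5 + j250 Ω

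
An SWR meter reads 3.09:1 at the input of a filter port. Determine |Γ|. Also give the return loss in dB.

|Γ| = (S − 1)/(S + 1) = (3.09 − 1)/(3.09 + 1) = 2.09/4.09
RL = −20·log₁₀|Γ| = −20·log₁₀(0.511)

|Γ| ≈ 0.511; return loss ≈ 5.83 dB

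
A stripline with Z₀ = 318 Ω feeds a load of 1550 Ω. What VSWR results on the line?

VSWR ≈ 4.87

Γ = (1550 − 318)/(1550 + 318) = 0.66
VSWR = (1 + 0.66)/(1 − 0.66)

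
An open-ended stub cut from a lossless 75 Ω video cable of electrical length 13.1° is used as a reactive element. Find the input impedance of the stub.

Z_in ≈ −j322 Ω

tan(βl) = 0.233
For an open-ended stub, Z_in = −jZ_0·cot(βl) = −jZ_0/tan(βl)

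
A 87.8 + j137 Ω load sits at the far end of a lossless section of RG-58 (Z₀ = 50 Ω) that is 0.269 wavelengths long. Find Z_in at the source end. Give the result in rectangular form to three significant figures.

βl = 2π × 0.269 = 96.8°
tan(βl) = tan(96.8°) = -8.34
Z_in = Z_0·(Z_L + jZ_0·tanβl)/(Z_0 + jZ_L·tanβl)
     = 50·(87.8 − j280)/(1190 − j732)

Z_in ≈ 7.91 − j6.88 Ω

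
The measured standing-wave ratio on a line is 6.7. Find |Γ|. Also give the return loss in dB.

|Γ| = (S − 1)/(S + 1) = (6.7 − 1)/(6.7 + 1) = 5.7/7.7
RL = −20·log₁₀|Γ| = −20·log₁₀(0.74)

|Γ| ≈ 0.74; return loss ≈ 2.61 dB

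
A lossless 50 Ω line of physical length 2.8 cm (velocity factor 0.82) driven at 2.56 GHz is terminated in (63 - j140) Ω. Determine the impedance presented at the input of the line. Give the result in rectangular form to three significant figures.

λ = v/f = 0.82·c / 2.56 GHz = 0.0961 m
βl = 2π·l/λ = 2π × 0.291 = 105°
tan(βl) = tan(105°) = -3.76
Z_in = Z_0·(Z_L + jZ_0·tanβl)/(Z_0 + jZ_L·tanβl)
     = 50·(63 − j328)/(-476 − j237)

Z_in ≈ 8.42 + j30.2 Ω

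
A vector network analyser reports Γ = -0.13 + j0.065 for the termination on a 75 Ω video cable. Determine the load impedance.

Z_L ≈ 57.3 + j7.61 Ω

Z_L = Z_0·(1 + Γ)/(1 − Γ) = 75·(0.87 + j0.065)/(1.13 − j0.065)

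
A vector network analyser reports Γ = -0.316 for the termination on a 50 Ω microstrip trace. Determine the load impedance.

Z_L = Z_0·(1 + Γ)/(1 − Γ) = 50·(0.684)/(1.32)

Z_L ≈ 26 Ω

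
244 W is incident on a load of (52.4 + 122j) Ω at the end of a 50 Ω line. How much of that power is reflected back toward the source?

|Γ| = |(2.4 + j122)/(102.4 + j122)| = 0.766
|Γ|² = 0.587
P_refl = |Γ|²·P_inc = 143 W, P_del = (1 − |Γ|²)·P_inc = 101 W

P_reflected ≈ 143 W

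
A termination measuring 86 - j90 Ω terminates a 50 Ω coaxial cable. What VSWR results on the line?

VSWR ≈ 3.93

Γ = (Z_L − Z_0)/(Z_L + Z_0) = (36 − j90)/(136 − j90)
|Γ| = 96.9/163 = 0.594
VSWR = (1 + |Γ|)/(1 − |Γ|) = 1.59/0.406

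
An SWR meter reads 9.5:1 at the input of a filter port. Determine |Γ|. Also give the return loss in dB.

|Γ| ≈ 0.81; return loss ≈ 1.84 dB

|Γ| = (S − 1)/(S + 1) = (9.5 − 1)/(9.5 + 1) = 8.5/10.5
RL = −20·log₁₀|Γ| = −20·log₁₀(0.81)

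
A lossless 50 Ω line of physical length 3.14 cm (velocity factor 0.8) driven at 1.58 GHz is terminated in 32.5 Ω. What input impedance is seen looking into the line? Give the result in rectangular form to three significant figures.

λ = v/f = 0.8·c / 1.58 GHz = 0.152 m
βl = 2π·l/λ = 2π × 0.207 = 74.4°
tan(βl) = tan(74.4°) = 3.59
Z_in = Z_0·(Z_L + jZ_0·tanβl)/(Z_0 + jZ_L·tanβl)
     = 50·(32.5 + j179)/(50 + j117)

Z_in ≈ 70 + j16.1 Ω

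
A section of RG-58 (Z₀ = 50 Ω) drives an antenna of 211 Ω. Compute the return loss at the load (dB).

RL ≈ 4.2 dB

Γ = (211 − 50)/(211 + 50) = 0.617
RL = −20·log₁₀|Γ| = −20·log₁₀(0.617)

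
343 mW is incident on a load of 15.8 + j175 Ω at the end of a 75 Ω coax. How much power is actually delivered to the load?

P_delivered ≈ 41.8 mW

|Γ| = |(-59.2 + j175)/(90.8 + j175)| = 0.937
|Γ|² = 0.878
P_refl = |Γ|²·P_inc = 301 mW, P_del = (1 − |Γ|²)·P_inc = 41.8 mW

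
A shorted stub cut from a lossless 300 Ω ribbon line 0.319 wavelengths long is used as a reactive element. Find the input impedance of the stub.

Z_in ≈ −j648 Ω

βl = 2π × 0.319 = 115°
tan(βl) = -2.16
For a shorted stub, Z_in = jZ_0·tan(βl)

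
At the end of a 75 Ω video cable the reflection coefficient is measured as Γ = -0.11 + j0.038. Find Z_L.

Z_L = Z_0·(1 + Γ)/(1 − Γ) = 75·(0.89 + j0.038)/(1.11 − j0.038)

Z_L ≈ 60 + j4.62 Ω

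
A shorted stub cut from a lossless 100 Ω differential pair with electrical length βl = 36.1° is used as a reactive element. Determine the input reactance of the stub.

tan(βl) = 0.729
For a shorted stub, Z_in = jZ_0·tan(βl)

X_in ≈ 72.9 Ω (inductive)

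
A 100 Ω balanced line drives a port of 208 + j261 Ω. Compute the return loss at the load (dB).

RL ≈ 3.1 dB

Γ = (108 + j261)/(308 + j261), |Γ| = 0.7
RL = −20·log₁₀|Γ| = −20·log₁₀(0.7)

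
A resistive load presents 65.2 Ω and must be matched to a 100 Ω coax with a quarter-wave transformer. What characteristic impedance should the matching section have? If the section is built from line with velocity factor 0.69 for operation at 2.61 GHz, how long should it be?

Z_qwt = √(Z_0·R_L) = √(100 × 65.2) = √6520
λ = 0.69·c/f = 0.0793 m, so l = λ/4 = 0.0198 m

Z_qwt ≈ 80.7 Ω; length ≈ 1.98 cm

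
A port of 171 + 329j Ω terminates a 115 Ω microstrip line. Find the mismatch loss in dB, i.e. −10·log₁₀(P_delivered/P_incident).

Γ = (56 + j329)/(286 + j329), |Γ| = 0.766
|Γ|² = 0.586, so P_del/P_inc = 1 − |Γ|² = 0.414
ML = −10·log₁₀(1 − |Γ|²)

mismatch loss ≈ 3.83 dB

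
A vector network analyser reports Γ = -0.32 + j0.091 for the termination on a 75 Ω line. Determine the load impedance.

Z_L ≈ 38.1 + j7.8 Ω

Z_L = Z_0·(1 + Γ)/(1 − Γ) = 75·(0.68 + j0.091)/(1.32 − j0.091)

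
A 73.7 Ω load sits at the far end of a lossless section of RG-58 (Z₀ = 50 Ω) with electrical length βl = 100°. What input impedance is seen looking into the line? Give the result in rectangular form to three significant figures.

Z_in ≈ 34.5 + j4.69 Ω

tan(βl) = tan(100°) = -5.67
Z_in = Z_0·(Z_L + jZ_0·tanβl)/(Z_0 + jZ_L·tanβl)
     = 50·(73.7 − j284)/(50 − j418)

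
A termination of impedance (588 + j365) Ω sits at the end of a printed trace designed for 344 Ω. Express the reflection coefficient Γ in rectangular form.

Γ = (Z_L − Z_0)/(Z_L + Z_0) = (244 + j365)/(932 + j365)

Γ ≈ 0.36 + j0.251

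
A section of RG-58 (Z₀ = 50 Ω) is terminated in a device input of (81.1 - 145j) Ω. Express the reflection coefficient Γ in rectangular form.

Γ ≈ 0.657 − j0.379

Γ = (Z_L − Z_0)/(Z_L + Z_0) = (31.1 − j145)/(131.1 − j145)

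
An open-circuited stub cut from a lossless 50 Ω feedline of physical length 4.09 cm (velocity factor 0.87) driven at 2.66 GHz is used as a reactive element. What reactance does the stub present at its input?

X_in ≈ 86.8 Ω (inductive)

λ = v/f = 0.87·c / 2.66 GHz = 0.0981 m
βl = 2π·l/λ = 2π × 0.417 = 150°
tan(βl) = -0.576
For an open-circuited stub, Z_in = −jZ_0·cot(βl) = −jZ_0/tan(βl)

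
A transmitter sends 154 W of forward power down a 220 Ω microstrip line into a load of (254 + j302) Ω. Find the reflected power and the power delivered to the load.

|Γ| = |(34 + j302)/(474 + j302)| = 0.541
|Γ|² = 0.292
P_refl = |Γ|²·P_inc = 45 W, P_del = (1 − |Γ|²)·P_inc = 109 W

P_reflected ≈ 45 W; P_delivered ≈ 109 W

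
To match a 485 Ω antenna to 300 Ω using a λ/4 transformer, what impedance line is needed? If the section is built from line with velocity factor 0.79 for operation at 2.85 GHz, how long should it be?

Z_qwt = √(Z_0·R_L) = √(300 × 485) = √145500
λ = 0.79·c/f = 0.0832 m, so l = λ/4 = 0.0208 m

Z_qwt ≈ 381 Ω; length ≈ 2.08 cm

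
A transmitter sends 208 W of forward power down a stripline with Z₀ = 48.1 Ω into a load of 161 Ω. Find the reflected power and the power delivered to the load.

P_reflected ≈ 60.6 W; P_delivered ≈ 147 W

Γ = (161 − 48.1)/(161 + 48.1) = 0.54
|Γ|² = 0.292
P_refl = |Γ|²·P_inc = 60.6 W, P_del = (1 − |Γ|²)·P_inc = 147 W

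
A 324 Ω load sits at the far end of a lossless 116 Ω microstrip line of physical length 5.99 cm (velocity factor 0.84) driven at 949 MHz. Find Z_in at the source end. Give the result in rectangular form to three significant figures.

Z_in ≈ 42.4 − j15.6 Ω

λ = v/f = 0.84·c / 949 MHz = 0.266 m
βl = 2π·l/λ = 2π × 0.226 = 81.2°
tan(βl) = tan(81.2°) = 6.47
Z_in = Z_0·(Z_L + jZ_0·tanβl)/(Z_0 + jZ_L·tanβl)
     = 116·(324 + j750)/(116 + j2090)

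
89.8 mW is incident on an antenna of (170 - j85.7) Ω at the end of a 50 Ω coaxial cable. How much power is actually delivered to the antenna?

P_delivered ≈ 54.8 mW

|Γ| = |(120 − j85.7)/(220 − j85.7)| = 0.625
|Γ|² = 0.39
P_refl = |Γ|²·P_inc = 35 mW, P_del = (1 − |Γ|²)·P_inc = 54.8 mW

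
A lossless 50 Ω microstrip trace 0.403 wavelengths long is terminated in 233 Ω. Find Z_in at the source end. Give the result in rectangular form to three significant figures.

βl = 2π × 0.403 = 145°
tan(βl) = tan(145°) = -0.698
Z_in = Z_0·(Z_L + jZ_0·tanβl)/(Z_0 + jZ_L·tanβl)
     = 50·(233 − j34.9)/(50 − j163)

Z_in ≈ 29.9 + j62.4 Ω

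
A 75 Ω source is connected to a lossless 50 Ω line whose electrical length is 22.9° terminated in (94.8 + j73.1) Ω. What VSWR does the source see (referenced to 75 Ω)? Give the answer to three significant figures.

VSWR ≈ 2.21

tan(βl) = 0.422
Z_in = Z_0·(Z_L + jZ_0·tanβl)/(Z_0 + jZ_L·tanβl) = 142 − j50.6 Ω
Γ_s = (Z_in − Z_s)/(Z_in + Z_s) = (66.8 − j50.6)/(217 − j50.6), |Γ_s| = 0.377
VSWR = (1 + |Γ_s|)/(1 − |Γ_s|)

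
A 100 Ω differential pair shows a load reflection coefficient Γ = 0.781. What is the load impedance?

Z_L ≈ 813 Ω

Z_L = Z_0·(1 + Γ)/(1 − Γ) = 100·(1.78)/(0.219)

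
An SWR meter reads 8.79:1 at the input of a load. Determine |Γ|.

|Γ| = (S − 1)/(S + 1) = (8.79 − 1)/(8.79 + 1) = 7.79/9.79

|Γ| ≈ 0.796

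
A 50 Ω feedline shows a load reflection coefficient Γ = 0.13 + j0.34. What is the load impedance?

Z_L = Z_0·(1 + Γ)/(1 − Γ) = 50·(1.13 + j0.34)/(0.87 − j0.34)

Z_L ≈ 49.7 + j39 Ω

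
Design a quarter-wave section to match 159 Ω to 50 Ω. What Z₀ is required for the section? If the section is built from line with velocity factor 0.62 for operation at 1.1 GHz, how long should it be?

Z_qwt ≈ 89.2 Ω; length ≈ 4.23 cm

Z_qwt = √(Z_0·R_L) = √(50 × 159) = √7950
λ = 0.62·c/f = 0.169 m, so l = λ/4 = 0.0423 m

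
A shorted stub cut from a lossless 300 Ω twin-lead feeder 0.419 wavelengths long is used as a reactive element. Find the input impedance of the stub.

βl = 2π × 0.419 = 151°
tan(βl) = -0.558
For a shorted stub, Z_in = jZ_0·tan(βl)

Z_in ≈ −j167 Ω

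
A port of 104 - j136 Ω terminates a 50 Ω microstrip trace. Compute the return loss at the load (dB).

RL ≈ 2.95 dB

Γ = (54 − j136)/(154 − j136), |Γ| = 0.712
RL = −20·log₁₀|Γ| = −20·log₁₀(0.712)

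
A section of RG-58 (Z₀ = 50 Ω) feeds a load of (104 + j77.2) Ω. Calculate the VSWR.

VSWR ≈ 3.41

Γ = (Z_L − Z_0)/(Z_L + Z_0) = (54 + j77.2)/(154 + j77.2)
|Γ| = 94.2/172 = 0.547
VSWR = (1 + |Γ|)/(1 − |Γ|) = 1.55/0.453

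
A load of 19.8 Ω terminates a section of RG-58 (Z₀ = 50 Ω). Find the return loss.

Γ = (19.8 − 50)/(19.8 + 50) = -0.433
RL = −20·log₁₀|Γ| = −20·log₁₀(0.433)

RL ≈ 7.28 dB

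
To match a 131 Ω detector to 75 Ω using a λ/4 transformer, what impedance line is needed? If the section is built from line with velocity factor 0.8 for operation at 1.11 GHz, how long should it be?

Z_qwt = √(Z_0·R_L) = √(75 × 131) = √9825
λ = 0.8·c/f = 0.216 m, so l = λ/4 = 0.0541 m

Z_qwt ≈ 99.1 Ω; length ≈ 5.41 cm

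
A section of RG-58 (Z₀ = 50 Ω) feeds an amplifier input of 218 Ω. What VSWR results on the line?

For a purely resistive load, VSWR = R_L/Z_0 or Z_0/R_L (whichever > 1) = 218/50

VSWR ≈ 4.36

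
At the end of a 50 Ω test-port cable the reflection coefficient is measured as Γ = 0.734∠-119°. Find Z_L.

Z_L ≈ 10.2 − j28.5 Ω

Z_L = Z_0·(1 + Γ)/(1 − Γ) = 50·(0.644 − j0.642)/(1.36 + j0.642)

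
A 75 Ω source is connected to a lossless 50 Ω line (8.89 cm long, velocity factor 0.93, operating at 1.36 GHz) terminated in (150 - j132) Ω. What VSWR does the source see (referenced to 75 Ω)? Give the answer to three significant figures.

λ = v/f = 0.93·c / 1.36 GHz = 0.205 m
βl = 2π·l/λ = 2π × 0.433 = 156°
tan(βl) = -0.445
Z_in = Z_0·(Z_L + jZ_0·tanβl)/(Z_0 + jZ_L·tanβl) = 99.1 + j125 Ω
Γ_s = (Z_in − Z_s)/(Z_in + Z_s) = (24.1 + j125)/(174 + j125), |Γ_s| = 0.595
VSWR = (1 + |Γ_s|)/(1 − |Γ_s|)

VSWR ≈ 3.94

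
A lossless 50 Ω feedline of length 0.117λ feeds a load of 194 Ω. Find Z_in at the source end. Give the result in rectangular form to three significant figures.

βl = 2π × 0.117 = 42.1°
tan(βl) = tan(42.1°) = 0.904
Z_in = Z_0·(Z_L + jZ_0·tanβl)/(Z_0 + jZ_L·tanβl)
     = 50·(194 + j45.2)/(50 + j175)

Z_in ≈ 26.5 − j47.7 Ω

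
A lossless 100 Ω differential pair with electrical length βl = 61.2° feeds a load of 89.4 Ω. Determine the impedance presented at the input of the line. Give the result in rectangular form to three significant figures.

tan(βl) = tan(61.2°) = 1.82
Z_in = Z_0·(Z_L + jZ_0·tanβl)/(Z_0 + jZ_L·tanβl)
     = 100·(89.4 + j182)/(100 + j163)

Z_in ≈ 106 + j10 Ω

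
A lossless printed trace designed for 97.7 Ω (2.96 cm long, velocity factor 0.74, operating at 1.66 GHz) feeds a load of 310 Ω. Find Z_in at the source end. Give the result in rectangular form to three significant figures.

λ = v/f = 0.74·c / 1.66 GHz = 0.134 m
βl = 2π·l/λ = 2π × 0.221 = 79.7°
tan(βl) = tan(79.7°) = 5.49
Z_in = Z_0·(Z_L + jZ_0·tanβl)/(Z_0 + jZ_L·tanβl)
     = 97.7·(310 + j537)/(97.7 + j1700)

Z_in ≈ 31.7 − j16 Ω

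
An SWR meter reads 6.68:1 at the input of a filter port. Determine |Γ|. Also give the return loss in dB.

|Γ| ≈ 0.74; return loss ≈ 2.62 dB

|Γ| = (S − 1)/(S + 1) = (6.68 − 1)/(6.68 + 1) = 5.68/7.68
RL = −20·log₁₀|Γ| = −20·log₁₀(0.74)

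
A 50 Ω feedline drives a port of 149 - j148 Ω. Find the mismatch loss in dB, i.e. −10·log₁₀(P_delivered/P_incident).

Γ = (99 − j148)/(199 − j148), |Γ| = 0.718
|Γ|² = 0.515, so P_del/P_inc = 1 − |Γ|² = 0.485
ML = −10·log₁₀(1 − |Γ|²)

mismatch loss ≈ 3.15 dB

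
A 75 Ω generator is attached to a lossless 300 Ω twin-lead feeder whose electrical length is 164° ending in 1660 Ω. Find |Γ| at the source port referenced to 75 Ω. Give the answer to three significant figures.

tan(βl) = -0.287
Z_in = Z_0·(Z_L + jZ_0·tanβl)/(Z_0 + jZ_L·tanβl) = 511 + j724 Ω
Γ_s = (Z_in − Z_s)/(Z_in + Z_s) = (436 + j724)/(586 + j724), |Γ_s| = 0.907

|Γ| ≈ 0.907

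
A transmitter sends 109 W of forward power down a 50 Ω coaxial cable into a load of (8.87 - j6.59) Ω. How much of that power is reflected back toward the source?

P_reflected ≈ 53.9 W

|Γ| = |(-41.13 − j6.59)/(58.87 − j6.59)| = 0.703
|Γ|² = 0.494
P_refl = |Γ|²·P_inc = 53.9 W, P_del = (1 − |Γ|²)·P_inc = 55.1 W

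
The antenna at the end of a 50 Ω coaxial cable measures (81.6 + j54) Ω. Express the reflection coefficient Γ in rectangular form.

Γ ≈ 0.35 + j0.267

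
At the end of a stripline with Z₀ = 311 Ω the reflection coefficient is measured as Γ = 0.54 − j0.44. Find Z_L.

Z_L ≈ 395 − j675 Ω

Z_L = Z_0·(1 + Γ)/(1 − Γ) = 311·(1.54 − j0.44)/(0.46 + j0.44)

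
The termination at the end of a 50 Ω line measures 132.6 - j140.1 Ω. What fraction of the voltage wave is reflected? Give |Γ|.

|Γ| ≈ 0.707

Γ = (Z_L − Z_0)/(Z_L + Z_0) = (82.6 − j140.1)/(182.6 − j140.1)
|Γ| = 163/230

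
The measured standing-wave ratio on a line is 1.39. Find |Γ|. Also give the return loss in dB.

|Γ| = (S − 1)/(S + 1) = (1.39 − 1)/(1.39 + 1) = 0.39/2.39
RL = −20·log₁₀|Γ| = −20·log₁₀(0.163)

|Γ| ≈ 0.163; return loss ≈ 15.7 dB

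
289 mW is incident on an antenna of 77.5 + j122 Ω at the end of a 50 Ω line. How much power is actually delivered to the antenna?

|Γ| = |(27.5 + j122)/(127.5 + j122)| = 0.709
|Γ|² = 0.502
P_refl = |Γ|²·P_inc = 145 mW, P_del = (1 − |Γ|²)·P_inc = 144 mW

P_delivered ≈ 144 mW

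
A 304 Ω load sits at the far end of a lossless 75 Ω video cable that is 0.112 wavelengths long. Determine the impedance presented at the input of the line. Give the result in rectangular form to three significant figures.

βl = 2π × 0.112 = 40.3°
tan(βl) = tan(40.3°) = 0.849
Z_in = Z_0·(Z_L + jZ_0·tanβl)/(Z_0 + jZ_L·tanβl)
     = 75·(304 + j63.6)/(75 + j258)

Z_in ≈ 40.8 − j76.5 Ω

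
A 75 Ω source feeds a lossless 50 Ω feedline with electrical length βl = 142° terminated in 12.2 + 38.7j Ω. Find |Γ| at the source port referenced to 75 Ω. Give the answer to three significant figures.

|Γ| ≈ 0.818

tan(βl) = -0.781
Z_in = Z_0·(Z_L + jZ_0·tanβl)/(Z_0 + jZ_L·tanβl) = 7.52 + j0.667 Ω
Γ_s = (Z_in − Z_s)/(Z_in + Z_s) = (-67.5 + j0.667)/(82.5 + j0.667), |Γ_s| = 0.818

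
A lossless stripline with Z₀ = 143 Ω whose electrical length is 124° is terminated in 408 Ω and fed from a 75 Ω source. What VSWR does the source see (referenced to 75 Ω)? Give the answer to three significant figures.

VSWR ≈ 2.9

tan(βl) = -1.48
Z_in = Z_0·(Z_L + jZ_0·tanβl)/(Z_0 + jZ_L·tanβl) = 69.1 + j80.1 Ω
Γ_s = (Z_in − Z_s)/(Z_in + Z_s) = (-5.94 + j80.1)/(144 + j80.1), |Γ_s| = 0.487
VSWR = (1 + |Γ_s|)/(1 − |Γ_s|)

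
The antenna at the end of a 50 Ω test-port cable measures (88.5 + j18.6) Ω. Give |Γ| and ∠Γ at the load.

Γ = (Z_L − Z_0)/(Z_L + Z_0) = (38.5 + j18.6)/(138.5 + j18.6)
|Γ| = 42.8/140 = 0.306

Γ ≈ 0.306 ∠ 18.1°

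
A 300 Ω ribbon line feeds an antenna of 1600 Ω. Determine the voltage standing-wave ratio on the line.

VSWR ≈ 5.33

Γ = (1600 − 300)/(1600 + 300) = 0.684
VSWR = (1 + 0.684)/(1 − 0.684)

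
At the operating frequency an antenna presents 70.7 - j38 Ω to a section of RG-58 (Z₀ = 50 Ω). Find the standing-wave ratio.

Γ = (Z_L − Z_0)/(Z_L + Z_0) = (20.7 − j38)/(120.7 − j38)
|Γ| = 43.3/127 = 0.342
VSWR = (1 + |Γ|)/(1 − |Γ|) = 1.34/0.658

VSWR ≈ 2.04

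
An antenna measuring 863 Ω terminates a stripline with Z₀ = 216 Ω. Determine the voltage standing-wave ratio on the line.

VSWR ≈ 4

For a purely resistive load, VSWR = R_L/Z_0 or Z_0/R_L (whichever > 1) = 863/216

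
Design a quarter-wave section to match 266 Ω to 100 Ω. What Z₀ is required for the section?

Z_qwt = √(Z_0·R_L) = √(100 × 266) = √26600

Z_qwt ≈ 163 Ω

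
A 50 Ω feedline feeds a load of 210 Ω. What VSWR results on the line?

VSWR ≈ 4.2

For a purely resistive load, VSWR = R_L/Z_0 or Z_0/R_L (whichever > 1) = 210/50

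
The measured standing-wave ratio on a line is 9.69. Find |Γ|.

|Γ| ≈ 0.813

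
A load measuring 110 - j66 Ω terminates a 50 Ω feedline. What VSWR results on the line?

VSWR ≈ 3.13

Γ = (Z_L − Z_0)/(Z_L + Z_0) = (60 − j66)/(160 − j66)
|Γ| = 89.2/173 = 0.515
VSWR = (1 + |Γ|)/(1 − |Γ|) = 1.52/0.485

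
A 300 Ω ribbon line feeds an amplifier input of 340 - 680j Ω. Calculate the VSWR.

Γ = (Z_L − Z_0)/(Z_L + Z_0) = (40 − j680)/(640 − j680)
|Γ| = 681/934 = 0.729
VSWR = (1 + |Γ|)/(1 − |Γ|) = 1.73/0.271

VSWR ≈ 6.39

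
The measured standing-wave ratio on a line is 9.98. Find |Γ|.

|Γ| ≈ 0.818

|Γ| = (S − 1)/(S + 1) = (9.98 − 1)/(9.98 + 1) = 8.98/11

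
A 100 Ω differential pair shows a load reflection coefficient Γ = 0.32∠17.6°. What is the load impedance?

Z_L = Z_0·(1 + Γ)/(1 − Γ) = 100·(1.31 + j0.0968)/(0.695 − j0.0968)

Z_L ≈ 182 + j39.3 Ω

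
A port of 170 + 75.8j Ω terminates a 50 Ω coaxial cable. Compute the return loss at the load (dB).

RL ≈ 4.29 dB

Γ = (120 + j75.8)/(220 + j75.8), |Γ| = 0.61
RL = −20·log₁₀|Γ| = −20·log₁₀(0.61)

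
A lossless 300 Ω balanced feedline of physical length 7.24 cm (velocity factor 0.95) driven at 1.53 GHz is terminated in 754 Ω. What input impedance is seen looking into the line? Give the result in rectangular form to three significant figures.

Z_in ≈ 235 + j245 Ω

λ = v/f = 0.95·c / 1.53 GHz = 0.186 m
βl = 2π·l/λ = 2π × 0.389 = 140°
tan(βl) = tan(140°) = -0.841
Z_in = Z_0·(Z_L + jZ_0·tanβl)/(Z_0 + jZ_L·tanβl)
     = 300·(754 − j252)/(300 − j634)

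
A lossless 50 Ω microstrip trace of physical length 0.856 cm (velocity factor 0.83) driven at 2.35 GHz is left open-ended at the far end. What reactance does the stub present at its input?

λ = v/f = 0.83·c / 2.35 GHz = 0.106 m
βl = 2π·l/λ = 2π × 0.0808 = 29.1°
tan(βl) = 0.556
For an open-ended stub, Z_in = −jZ_0·cot(βl) = −jZ_0/tan(βl)

X_in ≈ -89.9 Ω (capacitive)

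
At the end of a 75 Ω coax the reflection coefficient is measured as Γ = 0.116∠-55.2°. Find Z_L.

Z_L = Z_0·(1 + Γ)/(1 − Γ) = 75·(1.07 − j0.0953)/(0.934 + j0.0953)

Z_L ≈ 84 − j16.2 Ω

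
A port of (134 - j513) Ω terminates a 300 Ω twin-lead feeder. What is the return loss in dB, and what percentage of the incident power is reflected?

Γ = (-166 − j513)/(434 − j513), |Γ| = 0.802
RL = −20·log₁₀(0.802) = 1.91 dB
P_refl/P_inc = |Γ|² = 0.644

RL ≈ 1.91 dB; 64.4% of incident power reflected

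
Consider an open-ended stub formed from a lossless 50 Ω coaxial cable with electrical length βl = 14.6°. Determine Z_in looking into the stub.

Z_in ≈ −j192 Ω

tan(βl) = 0.26
For an open-ended stub, Z_in = −jZ_0·cot(βl) = −jZ_0/tan(βl)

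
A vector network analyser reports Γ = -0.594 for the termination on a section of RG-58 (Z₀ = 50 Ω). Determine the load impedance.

Z_L = Z_0·(1 + Γ)/(1 − Γ) = 50·(0.406)/(1.59)

Z_L ≈ 12.7 Ω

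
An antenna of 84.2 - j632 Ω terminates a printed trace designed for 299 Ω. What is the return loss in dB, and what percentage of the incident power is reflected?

RL ≈ 0.885 dB; 81.6% of incident power reflected

Γ = (-214.8 − j632)/(383.2 − j632), |Γ| = 0.903
RL = −20·log₁₀(0.903) = 0.885 dB
P_refl/P_inc = |Γ|² = 0.816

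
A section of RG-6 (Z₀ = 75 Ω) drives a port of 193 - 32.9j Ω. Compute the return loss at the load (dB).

Γ = (118 − j32.9)/(268 − j32.9), |Γ| = 0.454
RL = −20·log₁₀|Γ| = −20·log₁₀(0.454)

RL ≈ 6.86 dB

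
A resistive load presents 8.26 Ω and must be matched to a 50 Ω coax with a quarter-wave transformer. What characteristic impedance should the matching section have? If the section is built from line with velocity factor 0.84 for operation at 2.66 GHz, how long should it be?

Z_qwt ≈ 20.3 Ω; length ≈ 2.37 cm

Z_qwt = √(Z_0·R_L) = √(50 × 8.26) = √413
λ = 0.84·c/f = 0.0947 m, so l = λ/4 = 0.0237 m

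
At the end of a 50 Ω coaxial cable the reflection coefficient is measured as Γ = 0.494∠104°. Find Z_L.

Z_L = Z_0·(1 + Γ)/(1 − Γ) = 50·(0.88 + j0.479)/(1.12 − j0.479)

Z_L ≈ 25.5 + j32.3 Ω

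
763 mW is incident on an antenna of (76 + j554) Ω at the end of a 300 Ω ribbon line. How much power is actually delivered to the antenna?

P_delivered ≈ 155 mW

|Γ| = |(-224 + j554)/(376 + j554)| = 0.893
|Γ|² = 0.797
P_refl = |Γ|²·P_inc = 608 mW, P_del = (1 − |Γ|²)·P_inc = 155 mW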